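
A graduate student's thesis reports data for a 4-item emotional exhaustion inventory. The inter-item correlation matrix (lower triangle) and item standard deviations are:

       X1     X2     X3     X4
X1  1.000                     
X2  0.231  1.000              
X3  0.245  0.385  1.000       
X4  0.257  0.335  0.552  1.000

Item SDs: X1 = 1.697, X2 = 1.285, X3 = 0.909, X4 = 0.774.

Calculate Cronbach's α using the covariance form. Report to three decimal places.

Σσ²ᵢ = 1.697² + 1.285² + 0.909² + 0.774² = 5.9564
Covariances σ_ij = r_ij · s_i · s_j:
  σ(X1,X2) = 0.231 × 1.697 × 1.285 = 0.5037
  σ(X1,X3) = 0.245 × 1.697 × 0.909 = 0.3779
  σ(X1,X4) = 0.257 × 1.697 × 0.774 = 0.3376
  σ(X2,X3) = 0.385 × 1.285 × 0.909 = 0.4497
  σ(X2,X4) = 0.335 × 1.285 × 0.774 = 0.3332
  σ(X3,X4) = 0.552 × 0.909 × 0.774 = 0.3884
σ²_T = Σσ²ᵢ + 2·Σσ_ij = 5.9564 + 2 × 2.3905 = 10.7374
α = (4/3)·(1 − 5.9564/10.7374) = 0.594

α = 0.594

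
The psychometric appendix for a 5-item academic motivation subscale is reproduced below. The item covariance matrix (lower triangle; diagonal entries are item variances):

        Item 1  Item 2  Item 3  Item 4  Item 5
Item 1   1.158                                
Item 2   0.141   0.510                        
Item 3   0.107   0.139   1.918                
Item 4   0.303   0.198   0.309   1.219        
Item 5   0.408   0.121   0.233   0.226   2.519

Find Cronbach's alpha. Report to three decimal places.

ΣVar(i) = 1.158 + 0.510 + 1.918 + 1.219 + 2.519 = 7.324
Sum of off-diagonal covariances = 2.185
total variance = 7.324 + 2 × 2.185 = 11.694
α = (k/(k−1))·(1 − ΣVar(i)/total variance) = (5/4)·(1 − 7.324/11.694) = 0.467

Cronbach's alpha = 0.467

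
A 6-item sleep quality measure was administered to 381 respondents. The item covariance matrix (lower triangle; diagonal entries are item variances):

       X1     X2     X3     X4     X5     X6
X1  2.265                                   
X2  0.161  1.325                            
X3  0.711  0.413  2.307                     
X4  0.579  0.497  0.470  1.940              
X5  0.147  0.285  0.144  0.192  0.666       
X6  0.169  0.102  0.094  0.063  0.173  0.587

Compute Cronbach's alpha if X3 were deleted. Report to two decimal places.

Remaining items: X1, X2, X4, X5, X6 (k = 5).
sum of item variances = 2.265 + 1.325 + 1.940 + 0.666 + 0.587 = 6.783
Var(T) = 6.783 + 2 × 2.368 = 11.519
α (item deleted) = (5/4)·(1 − 6.783/11.519) = 0.51

Cronbach's alpha = 0.51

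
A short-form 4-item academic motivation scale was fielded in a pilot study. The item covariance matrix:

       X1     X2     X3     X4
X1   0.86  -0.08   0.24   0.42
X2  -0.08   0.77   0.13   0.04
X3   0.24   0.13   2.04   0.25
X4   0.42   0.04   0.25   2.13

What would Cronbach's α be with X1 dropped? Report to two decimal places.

Remaining items: X2, X3, X4 (k = 3).
Σσᵢ² = 0.77 + 2.04 + 2.13 = 4.94
σ²_total = 4.94 + 2 × 0.42 = 5.78
α (item deleted) = (3/2)·(1 − 4.94/5.78) = 0.22

α = 0.22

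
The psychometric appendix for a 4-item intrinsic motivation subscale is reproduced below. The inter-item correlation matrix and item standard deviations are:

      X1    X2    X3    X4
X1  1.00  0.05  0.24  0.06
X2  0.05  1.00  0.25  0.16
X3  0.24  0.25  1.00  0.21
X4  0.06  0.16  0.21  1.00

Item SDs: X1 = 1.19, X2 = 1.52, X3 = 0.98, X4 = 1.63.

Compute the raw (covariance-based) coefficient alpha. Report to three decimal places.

coefficient alpha = 0.403

Σσ²ᵢ = 1.19² + 1.52² + 0.98² + 1.63² = 7.3438
Covariances σ_ij = r_ij · s_i · s_j:
  σ(X1,X2) = 0.05 × 1.19 × 1.52 = 0.0904
  σ(X1,X3) = 0.24 × 1.19 × 0.98 = 0.2799
  σ(X1,X4) = 0.06 × 1.19 × 1.63 = 0.1164
  σ(X2,X3) = 0.25 × 1.52 × 0.98 = 0.3724
  σ(X2,X4) = 0.16 × 1.52 × 1.63 = 0.3964
  σ(X3,X4) = 0.21 × 0.98 × 1.63 = 0.3355
σ²_T = Σσ²ᵢ + 2·Σσ_ij = 7.3438 + 2 × 1.5910 = 10.5258
α = (4/3)·(1 − 7.3438/10.5258) = 0.403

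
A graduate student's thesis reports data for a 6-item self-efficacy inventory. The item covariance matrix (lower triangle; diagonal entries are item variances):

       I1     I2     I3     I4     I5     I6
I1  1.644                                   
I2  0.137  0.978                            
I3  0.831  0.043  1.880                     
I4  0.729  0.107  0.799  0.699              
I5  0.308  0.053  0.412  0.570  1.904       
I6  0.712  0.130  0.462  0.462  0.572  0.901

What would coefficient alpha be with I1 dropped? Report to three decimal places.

α = 0.664

Remaining items: I2, I3, I4, I5, I6 (k = 5).
Σσ²ᵢ = 0.978 + 1.880 + 0.699 + 1.904 + 0.901 = 6.362
total variance = 6.362 + 2 × 3.610 = 13.582
α (item deleted) = (5/4)·(1 − 6.362/13.582) = 0.664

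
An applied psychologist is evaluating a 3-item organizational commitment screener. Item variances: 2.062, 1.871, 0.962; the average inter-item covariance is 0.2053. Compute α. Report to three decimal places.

Σσ²ᵢ = 2.062 + 1.871 + 0.962 = 4.895
Sum of the 3 distinct covariances = 3 × 0.2053 = 0.6159
total variance = Σσ²ᵢ + 2·Σcov = 4.895 + 2 × 0.6159 = 6.1268
α = (3/2)·(1 − 4.895/6.1268) = 0.302

α = 0.302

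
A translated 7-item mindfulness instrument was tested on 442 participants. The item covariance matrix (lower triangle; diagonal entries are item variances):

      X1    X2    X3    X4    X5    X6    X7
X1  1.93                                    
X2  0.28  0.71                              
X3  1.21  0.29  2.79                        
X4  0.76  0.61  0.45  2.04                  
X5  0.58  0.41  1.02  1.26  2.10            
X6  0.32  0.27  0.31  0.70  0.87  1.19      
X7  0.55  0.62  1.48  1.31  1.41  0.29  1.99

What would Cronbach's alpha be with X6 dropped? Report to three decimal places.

α = 0.815

Remaining items: X1, X2, X3, X4, X5, X7 (k = 6).
sum of item variances = 1.93 + 0.71 + 2.79 + 2.04 + 2.10 + 1.99 = 11.56
total variance = 11.56 + 2 × 12.24 = 36.04
α (item deleted) = (6/5)·(1 − 11.56/36.04) = 0.815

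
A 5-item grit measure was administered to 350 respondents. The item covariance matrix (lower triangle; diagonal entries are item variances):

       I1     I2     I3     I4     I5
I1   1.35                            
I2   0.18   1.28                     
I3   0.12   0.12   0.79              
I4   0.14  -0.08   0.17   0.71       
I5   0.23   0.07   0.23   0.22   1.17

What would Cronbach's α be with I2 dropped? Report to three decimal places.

Remaining items: I1, I3, I4, I5 (k = 4).
ΣVar(i) = 1.35 + 0.79 + 0.71 + 1.17 = 4.02
σ²_total = 4.02 + 2 × 1.11 = 6.24
α (item deleted) = (4/3)·(1 − 4.02/6.24) = 0.474

α = 0.474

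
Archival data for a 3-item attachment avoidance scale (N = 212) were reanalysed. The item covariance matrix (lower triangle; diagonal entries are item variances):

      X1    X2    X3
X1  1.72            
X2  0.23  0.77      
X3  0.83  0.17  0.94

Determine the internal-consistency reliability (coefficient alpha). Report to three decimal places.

α = 0.626

sum of item variances = 1.72 + 0.77 + 0.94 = 3.43
Sum of the distinct covariances = 1.23
total variance = 3.43 + 2 × 1.23 = 5.89
α = (k/(k−1))·(1 − sum of item variances/total variance) = (3/2)·(1 − 3.43/5.89) = 0.626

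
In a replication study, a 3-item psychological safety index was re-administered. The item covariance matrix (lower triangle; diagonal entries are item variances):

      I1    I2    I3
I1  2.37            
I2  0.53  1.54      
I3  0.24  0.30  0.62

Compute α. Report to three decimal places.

ΣVar(i) = 2.37 + 1.54 + 0.62 = 4.53
Sum of the distinct covariances = 1.07
Var(T) = 4.53 + 2 × 1.07 = 6.67
α = (k/(k−1))·(1 − ΣVar(i)/Var(T)) = (3/2)·(1 − 4.53/6.67) = 0.481

α = 0.481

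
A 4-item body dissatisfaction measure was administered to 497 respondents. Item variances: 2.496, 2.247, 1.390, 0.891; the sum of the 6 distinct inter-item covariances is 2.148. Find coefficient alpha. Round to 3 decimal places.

coefficient alpha = 0.506

Σσ²ᵢ = 2.496 + 2.247 + 1.390 + 0.891 = 7.024
Sum of distinct covariances = 2.148
σ²_T = Σσ²ᵢ + 2·Σcov = 7.024 + 2 × 2.148 = 11.320
α = (4/3)·(1 − 7.024/11.320) = 0.506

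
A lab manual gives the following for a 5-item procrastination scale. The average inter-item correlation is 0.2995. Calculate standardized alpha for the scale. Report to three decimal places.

α = 0.681

Standardized α = k·r̄ / (1 + (k−1)·r̄) = 5 × 0.2995 / (1 + 4 × 0.2995)
  = 1.4975 / 2.1980 = 0.681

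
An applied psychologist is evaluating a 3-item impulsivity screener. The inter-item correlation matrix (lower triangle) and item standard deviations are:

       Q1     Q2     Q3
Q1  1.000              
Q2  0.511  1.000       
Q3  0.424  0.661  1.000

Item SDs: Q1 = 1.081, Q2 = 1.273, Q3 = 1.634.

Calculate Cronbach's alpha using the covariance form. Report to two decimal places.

Σσ²ᵢ = 1.081² + 1.273² + 1.634² = 5.4590
Covariances σ_ij = r_ij · s_i · s_j:
  σ(Q1,Q2) = 0.511 × 1.081 × 1.273 = 0.7032
  σ(Q1,Q3) = 0.424 × 1.081 × 1.634 = 0.7489
  σ(Q2,Q3) = 0.661 × 1.273 × 1.634 = 1.3749
σ²_T = Σσ²ᵢ + 2·Σσ_ij = 5.4590 + 2 × 2.8270 = 11.1130
α = (3/2)·(1 − 5.4590/11.1130) = 0.76

α = 0.76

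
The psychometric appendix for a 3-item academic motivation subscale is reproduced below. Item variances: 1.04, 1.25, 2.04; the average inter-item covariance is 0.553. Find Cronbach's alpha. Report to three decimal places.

α = 0.651

Σσᵢ² = 1.04 + 1.25 + 2.04 = 4.33
Sum of the 3 distinct covariances = 3 × 0.553 = 1.659
σ²_T = Σσᵢ² + 2·Σcov = 4.33 + 2 × 1.659 = 7.648
α = (3/2)·(1 − 4.33/7.648) = 0.651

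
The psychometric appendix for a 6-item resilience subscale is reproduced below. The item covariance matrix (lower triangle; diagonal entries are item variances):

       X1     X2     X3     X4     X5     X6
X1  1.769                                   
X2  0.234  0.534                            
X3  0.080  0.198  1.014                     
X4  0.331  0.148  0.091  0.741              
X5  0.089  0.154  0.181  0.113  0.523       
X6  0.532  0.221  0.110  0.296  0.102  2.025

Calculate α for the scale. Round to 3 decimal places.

α = 0.559

Σσ²ᵢ = 1.769 + 0.534 + 1.014 + 0.741 + 0.523 + 2.025 = 6.606
Sum of the distinct covariances = 2.880
Var(T) = 6.606 + 2 × 2.880 = 12.366
α = (k/(k−1))·(1 − Σσ²ᵢ/Var(T)) = (6/5)·(1 − 6.606/12.366) = 0.559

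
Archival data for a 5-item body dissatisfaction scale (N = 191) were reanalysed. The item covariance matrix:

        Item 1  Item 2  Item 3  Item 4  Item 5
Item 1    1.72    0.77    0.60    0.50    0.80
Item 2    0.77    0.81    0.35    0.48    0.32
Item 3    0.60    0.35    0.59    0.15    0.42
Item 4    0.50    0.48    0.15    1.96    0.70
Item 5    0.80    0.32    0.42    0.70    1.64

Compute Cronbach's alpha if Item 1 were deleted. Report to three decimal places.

Remaining items: Item 2, Item 3, Item 4, Item 5 (k = 4).
Σσᵢ² = 0.81 + 0.59 + 1.96 + 1.64 = 5.00
σ²_T = 5.00 + 2 × 2.42 = 9.84
α (item deleted) = (4/3)·(1 − 5.00/9.84) = 0.656

Cronbach's alpha = 0.656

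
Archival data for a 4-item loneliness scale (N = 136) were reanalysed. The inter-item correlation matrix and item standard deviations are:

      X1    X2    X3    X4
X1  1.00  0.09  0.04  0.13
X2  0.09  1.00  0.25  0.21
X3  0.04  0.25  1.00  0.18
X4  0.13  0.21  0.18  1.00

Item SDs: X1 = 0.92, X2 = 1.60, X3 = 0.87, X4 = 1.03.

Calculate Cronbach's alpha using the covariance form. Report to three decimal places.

Σσ²ᵢ = 0.92² + 1.60² + 0.87² + 1.03² = 5.2242
Covariances σ_ij = r_ij · s_i · s_j:
  σ(X1,X2) = 0.09 × 0.92 × 1.60 = 0.1325
  σ(X1,X3) = 0.04 × 0.92 × 0.87 = 0.0320
  σ(X1,X4) = 0.13 × 0.92 × 1.03 = 0.1232
  σ(X2,X3) = 0.25 × 1.60 × 0.87 = 0.3480
  σ(X2,X4) = 0.21 × 1.60 × 1.03 = 0.3461
  σ(X3,X4) = 0.18 × 0.87 × 1.03 = 0.1613
σ²_T = Σσ²ᵢ + 2·Σσ_ij = 5.2242 + 2 × 1.1431 = 7.5104
α = (4/3)·(1 − 5.2242/7.5104) = 0.406

α = 0.406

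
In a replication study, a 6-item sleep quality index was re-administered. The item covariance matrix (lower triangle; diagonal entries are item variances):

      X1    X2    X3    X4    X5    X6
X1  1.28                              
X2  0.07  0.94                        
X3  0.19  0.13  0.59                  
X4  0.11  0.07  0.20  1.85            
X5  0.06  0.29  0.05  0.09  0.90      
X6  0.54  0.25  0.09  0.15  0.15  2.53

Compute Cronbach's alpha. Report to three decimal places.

Cronbach's alpha = 0.452

Σσᵢ² = 1.28 + 0.94 + 0.59 + 1.85 + 0.90 + 2.53 = 8.09
Σ_{i<j} σ_ij = 2.44
σ²_T = 8.09 + 2 × 2.44 = 12.97
α = (k/(k−1))·(1 − Σσᵢ²/σ²_T) = (6/5)·(1 − 8.09/12.97) = 0.452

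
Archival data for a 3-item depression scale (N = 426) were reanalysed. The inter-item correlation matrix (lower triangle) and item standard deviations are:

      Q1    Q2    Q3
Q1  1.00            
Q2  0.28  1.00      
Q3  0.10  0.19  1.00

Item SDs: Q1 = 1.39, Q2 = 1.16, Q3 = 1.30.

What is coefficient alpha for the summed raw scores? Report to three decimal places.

Σσ²ᵢ = 1.39² + 1.16² + 1.30² = 4.9677
Covariances σ_ij = r_ij · s_i · s_j:
  σ(Q1,Q2) = 0.28 × 1.39 × 1.16 = 0.4515
  σ(Q1,Q3) = 0.10 × 1.39 × 1.30 = 0.1807
  σ(Q2,Q3) = 0.19 × 1.16 × 1.30 = 0.2865
σ²_T = Σσ²ᵢ + 2·Σσ_ij = 4.9677 + 2 × 0.9187 = 6.8051
α = (3/2)·(1 − 4.9677/6.8051) = 0.405

α = 0.405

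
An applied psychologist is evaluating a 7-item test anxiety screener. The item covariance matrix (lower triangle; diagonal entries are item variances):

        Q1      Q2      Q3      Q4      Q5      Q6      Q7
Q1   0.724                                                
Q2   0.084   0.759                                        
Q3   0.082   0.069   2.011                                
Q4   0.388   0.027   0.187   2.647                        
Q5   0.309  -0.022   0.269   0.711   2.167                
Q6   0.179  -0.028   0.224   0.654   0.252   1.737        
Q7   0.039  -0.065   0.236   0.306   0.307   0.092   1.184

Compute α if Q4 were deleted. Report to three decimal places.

α = 0.385

Remaining items: Q1, Q2, Q3, Q5, Q6, Q7 (k = 6).
Σσᵢ² = 0.724 + 0.759 + 2.011 + 2.167 + 1.737 + 1.184 = 8.582
total variance = 8.582 + 2 × 2.027 = 12.636
α (item deleted) = (6/5)·(1 − 8.582/12.636) = 0.385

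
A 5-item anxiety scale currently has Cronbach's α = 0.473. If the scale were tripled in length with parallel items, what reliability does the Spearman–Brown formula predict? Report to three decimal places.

Length factor m = 3
α' = m·α / (1 + (m−1)·α)
   = 3 × 0.473 / (1 + (3 − 1) × 0.473)
   = 1.4190 / 1.9460 = 0.729

predicted reliability = 0.729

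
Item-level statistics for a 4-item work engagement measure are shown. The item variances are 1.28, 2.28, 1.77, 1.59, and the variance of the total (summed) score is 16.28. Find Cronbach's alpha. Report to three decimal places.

Cronbach's alpha = 0.767

ΣVar(i) = 1.28 + 2.28 + 1.77 + 1.59 = 6.92
α = (k/(k−1))·(1 − ΣVar(i)/Var(T)) = (4/3)·(1 − 6.92/16.28) = 0.767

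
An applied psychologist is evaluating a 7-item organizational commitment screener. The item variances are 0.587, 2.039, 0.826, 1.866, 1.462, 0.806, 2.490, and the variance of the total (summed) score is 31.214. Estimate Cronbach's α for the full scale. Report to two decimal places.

α = 0.79

Σσᵢ² = 0.587 + 2.039 + 0.826 + 1.866 + 1.462 + 0.806 + 2.490 = 10.076
α = (k/(k−1))·(1 − Σσᵢ²/σ²_T) = (7/6)·(1 − 10.076/31.214) = 0.79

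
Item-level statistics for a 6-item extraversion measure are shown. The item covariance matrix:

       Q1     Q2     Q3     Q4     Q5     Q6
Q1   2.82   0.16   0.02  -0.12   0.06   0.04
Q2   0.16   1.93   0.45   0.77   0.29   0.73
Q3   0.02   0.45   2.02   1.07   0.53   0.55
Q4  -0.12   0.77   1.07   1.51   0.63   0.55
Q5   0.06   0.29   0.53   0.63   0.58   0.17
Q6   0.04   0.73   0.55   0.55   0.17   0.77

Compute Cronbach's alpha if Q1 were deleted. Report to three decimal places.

Remaining items: Q2, Q3, Q4, Q5, Q6 (k = 5).
ΣVar(i) = 1.93 + 2.02 + 1.51 + 0.58 + 0.77 = 6.81
σ²_T = 6.81 + 2 × 5.74 = 18.29
α (item deleted) = (5/4)·(1 − 6.81/18.29) = 0.785

Cronbach's alpha = 0.785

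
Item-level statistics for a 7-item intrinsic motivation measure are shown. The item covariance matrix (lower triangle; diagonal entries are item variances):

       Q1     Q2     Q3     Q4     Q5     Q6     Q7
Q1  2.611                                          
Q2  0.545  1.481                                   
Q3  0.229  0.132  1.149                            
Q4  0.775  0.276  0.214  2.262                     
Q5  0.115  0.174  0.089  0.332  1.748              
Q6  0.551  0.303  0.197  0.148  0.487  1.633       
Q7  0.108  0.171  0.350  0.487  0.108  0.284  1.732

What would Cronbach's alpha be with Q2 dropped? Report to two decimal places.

Remaining items: Q1, Q3, Q4, Q5, Q6, Q7 (k = 6).
ΣVar(i) = 2.611 + 1.149 + 2.262 + 1.748 + 1.633 + 1.732 = 11.135
σ²_T = 11.135 + 2 × 4.474 = 20.083
α (item deleted) = (6/5)·(1 − 11.135/20.083) = 0.53

Cronbach's alpha = 0.53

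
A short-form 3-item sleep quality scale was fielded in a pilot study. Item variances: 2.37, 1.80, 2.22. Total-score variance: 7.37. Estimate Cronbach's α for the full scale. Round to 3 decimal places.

Σσ²ᵢ = 2.37 + 1.80 + 2.22 = 6.39
α = (k/(k−1))·(1 − Σσ²ᵢ/σ²_total) = (3/2)·(1 − 6.39/7.37) = 0.199

Cronbach's α = 0.199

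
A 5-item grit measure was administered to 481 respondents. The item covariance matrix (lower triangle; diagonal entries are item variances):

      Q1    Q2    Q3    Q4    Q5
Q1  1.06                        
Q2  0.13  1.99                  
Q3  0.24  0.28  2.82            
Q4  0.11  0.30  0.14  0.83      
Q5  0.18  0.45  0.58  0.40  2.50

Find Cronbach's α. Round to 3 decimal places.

sum of item variances = 1.06 + 1.99 + 2.82 + 0.83 + 2.50 = 9.20
Sum of off-diagonal covariances = 2.81
Var(T) = 9.20 + 2 × 2.81 = 14.82
α = (k/(k−1))·(1 − sum of item variances/Var(T)) = (5/4)·(1 − 9.20/14.82) = 0.474

α = 0.474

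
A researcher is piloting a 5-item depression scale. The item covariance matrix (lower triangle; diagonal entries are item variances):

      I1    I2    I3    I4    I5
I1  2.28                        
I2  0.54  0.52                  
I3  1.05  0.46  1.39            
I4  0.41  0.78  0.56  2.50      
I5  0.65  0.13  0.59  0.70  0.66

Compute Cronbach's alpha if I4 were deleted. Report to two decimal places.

α = 0.78

Remaining items: I1, I2, I3, I5 (k = 4).
Σσᵢ² = 2.28 + 0.52 + 1.39 + 0.66 = 4.85
σ²_total = 4.85 + 2 × 3.42 = 11.69
α (item deleted) = (4/3)·(1 − 4.85/11.69) = 0.78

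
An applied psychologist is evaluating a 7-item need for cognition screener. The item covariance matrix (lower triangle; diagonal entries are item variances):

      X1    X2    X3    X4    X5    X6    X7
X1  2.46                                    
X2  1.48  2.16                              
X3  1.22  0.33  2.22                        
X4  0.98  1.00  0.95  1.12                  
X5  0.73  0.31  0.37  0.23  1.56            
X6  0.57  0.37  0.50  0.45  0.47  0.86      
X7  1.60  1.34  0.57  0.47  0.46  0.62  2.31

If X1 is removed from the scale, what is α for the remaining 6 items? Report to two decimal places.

α = 0.75

Remaining items: X2, X3, X4, X5, X6, X7 (k = 6).
Σσᵢ² = 2.16 + 2.22 + 1.12 + 1.56 + 0.86 + 2.31 = 10.23
Var(T) = 10.23 + 2 × 8.44 = 27.11
α (item deleted) = (6/5)·(1 − 10.23/27.11) = 0.75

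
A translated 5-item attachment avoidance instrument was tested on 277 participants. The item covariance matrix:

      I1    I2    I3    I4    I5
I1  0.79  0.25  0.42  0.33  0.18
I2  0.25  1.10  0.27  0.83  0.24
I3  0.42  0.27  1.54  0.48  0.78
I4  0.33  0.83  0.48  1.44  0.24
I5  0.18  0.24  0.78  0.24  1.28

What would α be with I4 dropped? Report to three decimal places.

α = 0.635

Remaining items: I1, I2, I3, I5 (k = 4).
Σσ²ᵢ = 0.79 + 1.10 + 1.54 + 1.28 = 4.71
Var(T) = 4.71 + 2 × 2.14 = 8.99
α (item deleted) = (4/3)·(1 − 4.71/8.99) = 0.635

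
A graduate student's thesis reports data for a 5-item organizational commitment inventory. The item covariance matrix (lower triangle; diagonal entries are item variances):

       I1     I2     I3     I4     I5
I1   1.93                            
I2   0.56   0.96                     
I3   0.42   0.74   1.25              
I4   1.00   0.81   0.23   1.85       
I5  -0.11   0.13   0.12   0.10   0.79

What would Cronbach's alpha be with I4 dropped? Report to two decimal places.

Remaining items: I1, I2, I3, I5 (k = 4).
ΣVar(i) = 1.93 + 0.96 + 1.25 + 0.79 = 4.93
σ²_T = 4.93 + 2 × 1.86 = 8.65
α (item deleted) = (4/3)·(1 − 4.93/8.65) = 0.57

α = 0.57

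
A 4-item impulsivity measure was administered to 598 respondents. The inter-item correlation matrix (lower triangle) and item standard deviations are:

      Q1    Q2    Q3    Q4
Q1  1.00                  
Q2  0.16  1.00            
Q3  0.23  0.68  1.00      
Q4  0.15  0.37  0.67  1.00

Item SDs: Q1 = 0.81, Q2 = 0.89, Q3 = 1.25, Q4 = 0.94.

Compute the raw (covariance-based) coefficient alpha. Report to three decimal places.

Σσ²ᵢ = 0.81² + 0.89² + 1.25² + 0.94² = 3.8943
Covariances σ_ij = r_ij · s_i · s_j:
  σ(Q1,Q2) = 0.16 × 0.81 × 0.89 = 0.1153
  σ(Q1,Q3) = 0.23 × 0.81 × 1.25 = 0.2329
  σ(Q1,Q4) = 0.15 × 0.81 × 0.94 = 0.1142
  σ(Q2,Q3) = 0.68 × 0.89 × 1.25 = 0.7565
  σ(Q2,Q4) = 0.37 × 0.89 × 0.94 = 0.3095
  σ(Q3,Q4) = 0.67 × 1.25 × 0.94 = 0.7873
σ²_T = Σσ²ᵢ + 2·Σσ_ij = 3.8943 + 2 × 2.3157 = 8.5257
α = (4/3)·(1 − 3.8943/8.5257) = 0.724

α = 0.724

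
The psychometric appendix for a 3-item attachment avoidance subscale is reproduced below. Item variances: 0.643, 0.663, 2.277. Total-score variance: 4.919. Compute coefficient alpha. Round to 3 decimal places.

Σσ²ᵢ = 0.643 + 0.663 + 2.277 = 3.583
α = (k/(k−1))·(1 − Σσ²ᵢ/total variance) = (3/2)·(1 − 3.583/4.919) = 0.407

coefficient alpha = 0.407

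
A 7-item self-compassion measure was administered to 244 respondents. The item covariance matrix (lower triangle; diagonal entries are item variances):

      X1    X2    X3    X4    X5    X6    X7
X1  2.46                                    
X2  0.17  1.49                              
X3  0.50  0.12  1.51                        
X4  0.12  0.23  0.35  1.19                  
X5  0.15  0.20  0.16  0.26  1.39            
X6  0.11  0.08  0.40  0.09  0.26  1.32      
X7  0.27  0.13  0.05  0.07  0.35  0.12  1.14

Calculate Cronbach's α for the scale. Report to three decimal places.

Σσᵢ² = 2.46 + 1.49 + 1.51 + 1.19 + 1.39 + 1.32 + 1.14 = 10.50
Σ_{i<j} σ_ij = 4.19
σ²_total = 10.50 + 2 × 4.19 = 18.88
α = (k/(k−1))·(1 − Σσᵢ²/σ²_total) = (7/6)·(1 − 10.50/18.88) = 0.518

α = 0.518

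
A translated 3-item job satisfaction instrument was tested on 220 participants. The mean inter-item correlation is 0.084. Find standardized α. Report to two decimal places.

α = 0.22

Standardized α = k·r̄ / (1 + (k−1)·r̄) = 3 × 0.084 / (1 + 2 × 0.084)
  = 0.2520 / 1.1680 = 0.22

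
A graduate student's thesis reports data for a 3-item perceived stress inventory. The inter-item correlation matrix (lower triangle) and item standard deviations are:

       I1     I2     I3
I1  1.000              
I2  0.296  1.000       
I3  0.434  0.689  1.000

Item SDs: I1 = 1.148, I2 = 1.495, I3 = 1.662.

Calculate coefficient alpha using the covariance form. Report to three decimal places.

Σσ²ᵢ = 1.148² + 1.495² + 1.662² = 6.3152
Covariances σ_ij = r_ij · s_i · s_j:
  σ(I1,I2) = 0.296 × 1.148 × 1.495 = 0.5080
  σ(I1,I3) = 0.434 × 1.148 × 1.662 = 0.8281
  σ(I2,I3) = 0.689 × 1.495 × 1.662 = 1.7120
σ²_T = Σσ²ᵢ + 2·Σσ_ij = 6.3152 + 2 × 3.0481 = 12.4114
α = (3/2)·(1 − 6.3152/12.4114) = 0.737

coefficient alpha = 0.737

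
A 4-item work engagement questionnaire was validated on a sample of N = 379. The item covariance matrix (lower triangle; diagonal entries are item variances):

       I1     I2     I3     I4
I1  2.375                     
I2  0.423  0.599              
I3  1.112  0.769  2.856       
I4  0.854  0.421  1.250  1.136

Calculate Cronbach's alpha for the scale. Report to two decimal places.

Σσᵢ² = 2.375 + 0.599 + 2.856 + 1.136 = 6.966
Σ_{i<j} σ_ij = 4.829
σ²_T = 6.966 + 2 × 4.829 = 16.624
α = (k/(k−1))·(1 − Σσᵢ²/σ²_T) = (4/3)·(1 − 6.966/16.624) = 0.77

α = 0.77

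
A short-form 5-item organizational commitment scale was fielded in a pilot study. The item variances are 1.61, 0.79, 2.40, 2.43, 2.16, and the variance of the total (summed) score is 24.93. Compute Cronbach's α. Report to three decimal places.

Cronbach's α = 0.779

ΣVar(i) = 1.61 + 0.79 + 2.40 + 2.43 + 2.16 = 9.39
α = (k/(k−1))·(1 − ΣVar(i)/σ²_total) = (5/4)·(1 − 9.39/24.93) = 0.779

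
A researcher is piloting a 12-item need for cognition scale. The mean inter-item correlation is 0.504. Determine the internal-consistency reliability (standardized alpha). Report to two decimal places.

Standardized α = k·r̄ / (1 + (k−1)·r̄) = 12 × 0.504 / (1 + 11 × 0.504)
  = 6.0480 / 6.5440 = 0.92

α = 0.92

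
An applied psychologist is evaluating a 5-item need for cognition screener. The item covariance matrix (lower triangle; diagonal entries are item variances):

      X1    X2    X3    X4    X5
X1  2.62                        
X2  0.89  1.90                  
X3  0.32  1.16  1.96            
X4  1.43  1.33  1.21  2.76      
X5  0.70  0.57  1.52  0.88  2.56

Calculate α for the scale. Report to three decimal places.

α = 0.786

Σσᵢ² = 2.62 + 1.90 + 1.96 + 2.76 + 2.56 = 11.80
Sum of the distinct covariances = 10.01
total variance = 11.80 + 2 × 10.01 = 31.82
α = (k/(k−1))·(1 − Σσᵢ²/total variance) = (5/4)·(1 − 11.80/31.82) = 0.786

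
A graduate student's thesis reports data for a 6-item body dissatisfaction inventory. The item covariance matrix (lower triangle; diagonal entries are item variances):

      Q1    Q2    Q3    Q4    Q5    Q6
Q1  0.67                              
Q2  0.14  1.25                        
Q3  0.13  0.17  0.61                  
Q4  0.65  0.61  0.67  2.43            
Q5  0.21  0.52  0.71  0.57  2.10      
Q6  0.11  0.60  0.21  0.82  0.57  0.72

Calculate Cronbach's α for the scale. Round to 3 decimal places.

α = 0.759

Σσ²ᵢ = 0.67 + 1.25 + 0.61 + 2.43 + 2.10 + 0.72 = 7.78
Sum of the distinct covariances = 6.69
Var(T) = 7.78 + 2 × 6.69 = 21.16
α = (k/(k−1))·(1 − Σσ²ᵢ/Var(T)) = (6/5)·(1 − 7.78/21.16) = 0.759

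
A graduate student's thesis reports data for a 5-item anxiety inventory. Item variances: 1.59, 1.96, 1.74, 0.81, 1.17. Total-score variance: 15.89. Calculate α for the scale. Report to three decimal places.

α = 0.678

Σσᵢ² = 1.59 + 1.96 + 1.74 + 0.81 + 1.17 = 7.27
α = (k/(k−1))·(1 − Σσᵢ²/total variance) = (5/4)·(1 − 7.27/15.89) = 0.678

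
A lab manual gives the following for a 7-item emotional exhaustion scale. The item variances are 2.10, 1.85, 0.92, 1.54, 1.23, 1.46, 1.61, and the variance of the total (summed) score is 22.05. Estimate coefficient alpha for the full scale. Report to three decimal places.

Σσ²ᵢ = 2.10 + 1.85 + 0.92 + 1.54 + 1.23 + 1.46 + 1.61 = 10.71
α = (k/(k−1))·(1 − Σσ²ᵢ/σ²_T) = (7/6)·(1 − 10.71/22.05) = 0.600

coefficient alpha = 0.600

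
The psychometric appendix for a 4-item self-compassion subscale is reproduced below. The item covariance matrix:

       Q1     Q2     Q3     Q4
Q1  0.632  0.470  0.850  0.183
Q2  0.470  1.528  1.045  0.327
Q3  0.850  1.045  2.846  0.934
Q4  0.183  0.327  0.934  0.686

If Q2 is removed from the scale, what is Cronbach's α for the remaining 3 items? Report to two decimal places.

α = 0.73

Remaining items: Q1, Q3, Q4 (k = 3).
Σσᵢ² = 0.632 + 2.846 + 0.686 = 4.164
total variance = 4.164 + 2 × 1.967 = 8.098
α (item deleted) = (3/2)·(1 − 4.164/8.098) = 0.73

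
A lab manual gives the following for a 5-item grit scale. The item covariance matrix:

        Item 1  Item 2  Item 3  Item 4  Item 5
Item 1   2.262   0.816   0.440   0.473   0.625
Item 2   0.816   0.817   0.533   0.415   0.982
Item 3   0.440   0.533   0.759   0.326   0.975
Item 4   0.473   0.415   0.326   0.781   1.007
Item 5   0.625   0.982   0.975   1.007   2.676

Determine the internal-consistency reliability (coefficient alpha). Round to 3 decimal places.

coefficient alpha = 0.805

sum of item variances = 2.262 + 0.817 + 0.759 + 0.781 + 2.676 = 7.295
Sum of the distinct covariances = 6.592
σ²_T = 7.295 + 2 × 6.592 = 20.479
α = (k/(k−1))·(1 − sum of item variances/σ²_T) = (5/4)·(1 − 7.295/20.479) = 0.805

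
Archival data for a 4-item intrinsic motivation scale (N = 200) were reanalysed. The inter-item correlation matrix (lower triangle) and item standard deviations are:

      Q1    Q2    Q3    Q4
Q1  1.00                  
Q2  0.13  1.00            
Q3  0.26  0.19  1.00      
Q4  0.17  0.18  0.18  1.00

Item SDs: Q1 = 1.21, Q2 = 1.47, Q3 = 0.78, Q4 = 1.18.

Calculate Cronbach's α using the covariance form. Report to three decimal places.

Σσ²ᵢ = 1.21² + 1.47² + 0.78² + 1.18² = 5.6258
Covariances σ_ij = r_ij · s_i · s_j:
  σ(Q1,Q2) = 0.13 × 1.21 × 1.47 = 0.2312
  σ(Q1,Q3) = 0.26 × 1.21 × 0.78 = 0.2454
  σ(Q1,Q4) = 0.17 × 1.21 × 1.18 = 0.2427
  σ(Q2,Q3) = 0.19 × 1.47 × 0.78 = 0.2179
  σ(Q2,Q4) = 0.18 × 1.47 × 1.18 = 0.3122
  σ(Q3,Q4) = 0.18 × 0.78 × 1.18 = 0.1657
σ²_T = Σσ²ᵢ + 2·Σσ_ij = 5.6258 + 2 × 1.4151 = 8.4560
α = (4/3)·(1 − 5.6258/8.4560) = 0.446

Cronbach's α = 0.446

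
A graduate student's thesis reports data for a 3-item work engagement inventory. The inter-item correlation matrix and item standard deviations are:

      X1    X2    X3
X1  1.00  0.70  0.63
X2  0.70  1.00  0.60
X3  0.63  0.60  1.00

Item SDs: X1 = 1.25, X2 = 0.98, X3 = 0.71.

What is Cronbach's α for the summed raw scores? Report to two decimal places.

Σσ²ᵢ = 1.25² + 0.98² + 0.71² = 3.0270
Covariances σ_ij = r_ij · s_i · s_j:
  σ(X1,X2) = 0.70 × 1.25 × 0.98 = 0.8575
  σ(X1,X3) = 0.63 × 1.25 × 0.71 = 0.5591
  σ(X2,X3) = 0.60 × 0.98 × 0.71 = 0.4175
σ²_T = Σσ²ᵢ + 2·Σσ_ij = 3.0270 + 2 × 1.8341 = 6.6952
α = (3/2)·(1 − 3.0270/6.6952) = 0.82

α = 0.82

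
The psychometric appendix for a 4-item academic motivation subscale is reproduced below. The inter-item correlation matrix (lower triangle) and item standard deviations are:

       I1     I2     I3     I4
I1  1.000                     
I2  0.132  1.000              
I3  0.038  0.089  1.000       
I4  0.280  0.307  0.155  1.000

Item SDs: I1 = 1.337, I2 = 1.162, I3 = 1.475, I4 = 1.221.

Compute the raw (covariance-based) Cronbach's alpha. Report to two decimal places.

Σσ²ᵢ = 1.337² + 1.162² + 1.475² + 1.221² = 6.8043
Covariances σ_ij = r_ij · s_i · s_j:
  σ(I1,I2) = 0.132 × 1.337 × 1.162 = 0.2051
  σ(I1,I3) = 0.038 × 1.337 × 1.475 = 0.0749
  σ(I1,I4) = 0.280 × 1.337 × 1.221 = 0.4571
  σ(I2,I3) = 0.089 × 1.162 × 1.475 = 0.1525
  σ(I2,I4) = 0.307 × 1.162 × 1.221 = 0.4356
  σ(I3,I4) = 0.155 × 1.475 × 1.221 = 0.2792
σ²_T = Σσ²ᵢ + 2·Σσ_ij = 6.8043 + 2 × 1.6044 = 10.0131
α = (4/3)·(1 − 6.8043/10.0131) = 0.43

α = 0.43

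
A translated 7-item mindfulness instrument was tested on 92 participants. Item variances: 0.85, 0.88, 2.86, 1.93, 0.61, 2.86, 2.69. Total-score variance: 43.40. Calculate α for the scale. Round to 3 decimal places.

Σσᵢ² = 0.85 + 0.88 + 2.86 + 1.93 + 0.61 + 2.86 + 2.69 = 12.68
α = (k/(k−1))·(1 − Σσᵢ²/σ²_T) = (7/6)·(1 − 12.68/43.40) = 0.826

α = 0.826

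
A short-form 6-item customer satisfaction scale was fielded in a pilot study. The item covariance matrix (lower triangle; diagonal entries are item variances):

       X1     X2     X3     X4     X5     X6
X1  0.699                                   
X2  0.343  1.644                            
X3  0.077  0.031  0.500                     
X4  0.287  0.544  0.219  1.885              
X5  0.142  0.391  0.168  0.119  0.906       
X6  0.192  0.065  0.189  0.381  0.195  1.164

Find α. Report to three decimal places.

Σσ²ᵢ = 0.699 + 1.644 + 0.500 + 1.885 + 0.906 + 1.164 = 6.798
Sum of the distinct covariances = 3.343
σ²_T = 6.798 + 2 × 3.343 = 13.484
α = (k/(k−1))·(1 − Σσ²ᵢ/σ²_T) = (6/5)·(1 − 6.798/13.484) = 0.595

α = 0.595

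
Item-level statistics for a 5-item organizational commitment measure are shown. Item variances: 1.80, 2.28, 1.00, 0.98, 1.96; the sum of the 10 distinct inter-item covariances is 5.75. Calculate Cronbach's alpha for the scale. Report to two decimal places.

ΣVar(i) = 1.80 + 2.28 + 1.00 + 0.98 + 1.96 = 8.02
Sum of distinct covariances = 5.75
σ²_total = ΣVar(i) + 2·Σcov = 8.02 + 2 × 5.75 = 19.52
α = (5/4)·(1 − 8.02/19.52) = 0.74

α = 0.74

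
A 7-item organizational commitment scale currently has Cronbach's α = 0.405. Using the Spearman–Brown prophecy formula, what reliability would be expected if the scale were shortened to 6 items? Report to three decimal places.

Length factor m = 6/7 = 0.8571
α' = m·α / (1 − (1−m)·α)
   = 6/7 × 0.405 / (1 − (1 − 6/7) × 0.405)
   = 0.3471 / 0.9421 = 0.368

predicted reliability = 0.368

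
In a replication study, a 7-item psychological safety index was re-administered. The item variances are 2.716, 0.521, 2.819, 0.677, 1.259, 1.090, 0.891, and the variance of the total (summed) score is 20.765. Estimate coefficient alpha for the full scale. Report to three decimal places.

Σσ²ᵢ = 2.716 + 0.521 + 2.819 + 0.677 + 1.259 + 1.090 + 0.891 = 9.973
α = (k/(k−1))·(1 − Σσ²ᵢ/total variance) = (7/6)·(1 − 9.973/20.765) = 0.606

α = 0.606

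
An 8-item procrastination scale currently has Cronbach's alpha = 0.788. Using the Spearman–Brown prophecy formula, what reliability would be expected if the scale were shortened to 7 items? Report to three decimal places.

predicted reliability = 0.765

Length factor m = 7/8 = 0.8750
α' = m·α / (1 − (1−m)·α)
   = 7/8 × 0.788 / (1 − (1 − 7/8) × 0.788)
   = 0.6895 / 0.9015 = 0.765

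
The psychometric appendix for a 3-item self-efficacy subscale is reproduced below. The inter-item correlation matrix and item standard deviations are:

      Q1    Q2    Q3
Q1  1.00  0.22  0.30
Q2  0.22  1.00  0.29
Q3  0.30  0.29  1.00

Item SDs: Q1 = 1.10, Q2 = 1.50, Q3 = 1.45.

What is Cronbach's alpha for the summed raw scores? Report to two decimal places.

Cronbach's alpha = 0.52

Σσ²ᵢ = 1.10² + 1.50² + 1.45² = 5.5625
Covariances σ_ij = r_ij · s_i · s_j:
  σ(Q1,Q2) = 0.22 × 1.10 × 1.50 = 0.3630
  σ(Q1,Q3) = 0.30 × 1.10 × 1.45 = 0.4785
  σ(Q2,Q3) = 0.29 × 1.50 × 1.45 = 0.6307
σ²_T = Σσ²ᵢ + 2·Σσ_ij = 5.5625 + 2 × 1.4722 = 8.5069
α = (3/2)·(1 − 5.5625/8.5069) = 0.52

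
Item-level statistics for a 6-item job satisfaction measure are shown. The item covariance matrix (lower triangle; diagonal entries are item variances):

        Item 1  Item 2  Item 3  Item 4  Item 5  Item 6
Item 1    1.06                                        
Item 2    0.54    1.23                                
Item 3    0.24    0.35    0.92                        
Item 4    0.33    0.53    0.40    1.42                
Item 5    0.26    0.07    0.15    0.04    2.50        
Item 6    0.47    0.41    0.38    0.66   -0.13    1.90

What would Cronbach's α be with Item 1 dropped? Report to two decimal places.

Remaining items: Item 2, Item 3, Item 4, Item 5, Item 6 (k = 5).
Σσᵢ² = 1.23 + 0.92 + 1.42 + 2.50 + 1.90 = 7.97
σ²_T = 7.97 + 2 × 2.86 = 13.69
α (item deleted) = (5/4)·(1 − 7.97/13.69) = 0.52

α = 0.52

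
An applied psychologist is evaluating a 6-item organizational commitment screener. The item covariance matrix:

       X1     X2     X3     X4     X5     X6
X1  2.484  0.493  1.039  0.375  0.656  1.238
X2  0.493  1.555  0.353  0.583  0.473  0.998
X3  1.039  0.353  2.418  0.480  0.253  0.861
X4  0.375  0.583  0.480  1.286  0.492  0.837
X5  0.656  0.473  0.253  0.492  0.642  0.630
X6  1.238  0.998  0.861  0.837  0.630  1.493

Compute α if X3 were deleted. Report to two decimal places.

Remaining items: X1, X2, X4, X5, X6 (k = 5).
ΣVar(i) = 2.484 + 1.555 + 1.286 + 0.642 + 1.493 = 7.460
Var(T) = 7.460 + 2 × 6.775 = 21.010
α (item deleted) = (5/4)·(1 − 7.460/21.010) = 0.81

α = 0.81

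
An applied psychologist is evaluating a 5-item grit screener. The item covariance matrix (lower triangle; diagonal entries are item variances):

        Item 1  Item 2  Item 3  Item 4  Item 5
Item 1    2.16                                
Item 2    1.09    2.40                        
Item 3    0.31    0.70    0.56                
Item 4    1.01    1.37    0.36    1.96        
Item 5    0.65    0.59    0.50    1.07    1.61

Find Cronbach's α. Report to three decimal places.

Cronbach's α = 0.797

Σσ²ᵢ = 2.16 + 2.40 + 0.56 + 1.96 + 1.61 = 8.69
Sum of the distinct covariances = 7.65
total variance = 8.69 + 2 × 7.65 = 23.99
α = (k/(k−1))·(1 − Σσ²ᵢ/total variance) = (5/4)·(1 − 8.69/23.99) = 0.797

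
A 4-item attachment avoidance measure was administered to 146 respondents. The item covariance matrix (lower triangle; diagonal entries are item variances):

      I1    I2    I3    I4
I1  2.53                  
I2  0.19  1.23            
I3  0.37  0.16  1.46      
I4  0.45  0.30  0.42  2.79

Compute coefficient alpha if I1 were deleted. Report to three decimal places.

Remaining items: I2, I3, I4 (k = 3).
Σσ²ᵢ = 1.23 + 1.46 + 2.79 = 5.48
σ²_total = 5.48 + 2 × 0.88 = 7.24
α (item deleted) = (3/2)·(1 − 5.48/7.24) = 0.365

coefficient alpha = 0.365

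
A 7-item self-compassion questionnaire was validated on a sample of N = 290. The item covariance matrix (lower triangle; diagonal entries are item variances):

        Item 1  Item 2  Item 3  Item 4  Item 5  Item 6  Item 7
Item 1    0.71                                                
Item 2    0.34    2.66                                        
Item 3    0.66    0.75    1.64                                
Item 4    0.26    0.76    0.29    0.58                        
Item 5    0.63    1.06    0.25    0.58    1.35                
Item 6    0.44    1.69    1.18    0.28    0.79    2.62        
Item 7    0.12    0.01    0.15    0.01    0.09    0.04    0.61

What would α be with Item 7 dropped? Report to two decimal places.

Remaining items: Item 1, Item 2, Item 3, Item 4, Item 5, Item 6 (k = 6).
sum of item variances = 0.71 + 2.66 + 1.64 + 0.58 + 1.35 + 2.62 = 9.56
σ²_total = 9.56 + 2 × 9.96 = 29.48
α (item deleted) = (6/5)·(1 − 9.56/29.48) = 0.81

α = 0.81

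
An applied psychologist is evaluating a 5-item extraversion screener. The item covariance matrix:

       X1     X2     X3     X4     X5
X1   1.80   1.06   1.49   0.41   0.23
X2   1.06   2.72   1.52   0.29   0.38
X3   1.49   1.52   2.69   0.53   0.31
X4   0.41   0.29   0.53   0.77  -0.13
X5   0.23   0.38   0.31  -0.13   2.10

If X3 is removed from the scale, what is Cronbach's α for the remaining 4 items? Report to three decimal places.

Remaining items: X1, X2, X4, X5 (k = 4).
sum of item variances = 1.80 + 2.72 + 0.77 + 2.10 = 7.39
total variance = 7.39 + 2 × 2.24 = 11.87
α (item deleted) = (4/3)·(1 − 7.39/11.87) = 0.503

Cronbach's α = 0.503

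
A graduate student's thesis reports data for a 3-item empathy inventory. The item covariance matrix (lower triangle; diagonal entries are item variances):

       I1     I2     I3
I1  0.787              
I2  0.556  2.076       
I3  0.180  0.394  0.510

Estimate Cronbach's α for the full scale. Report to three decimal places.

Σσ²ᵢ = 0.787 + 2.076 + 0.510 = 3.373
Sum of the distinct covariances = 1.130
total variance = 3.373 + 2 × 1.130 = 5.633
α = (k/(k−1))·(1 − Σσ²ᵢ/total variance) = (3/2)·(1 − 3.373/5.633) = 0.602

α = 0.602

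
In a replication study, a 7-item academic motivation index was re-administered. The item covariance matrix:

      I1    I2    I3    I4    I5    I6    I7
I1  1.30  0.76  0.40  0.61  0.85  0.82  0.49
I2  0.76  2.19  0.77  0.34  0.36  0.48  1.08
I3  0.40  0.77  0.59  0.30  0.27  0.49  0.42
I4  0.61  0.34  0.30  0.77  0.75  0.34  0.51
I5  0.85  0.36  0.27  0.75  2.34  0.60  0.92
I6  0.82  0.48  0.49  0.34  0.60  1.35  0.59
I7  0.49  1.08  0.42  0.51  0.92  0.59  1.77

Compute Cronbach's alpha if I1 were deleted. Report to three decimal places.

α = 0.775

Remaining items: I2, I3, I4, I5, I6, I7 (k = 6).
Σσ²ᵢ = 2.19 + 0.59 + 0.77 + 2.34 + 1.35 + 1.77 = 9.01
total variance = 9.01 + 2 × 8.22 = 25.45
α (item deleted) = (6/5)·(1 − 9.01/25.45) = 0.775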